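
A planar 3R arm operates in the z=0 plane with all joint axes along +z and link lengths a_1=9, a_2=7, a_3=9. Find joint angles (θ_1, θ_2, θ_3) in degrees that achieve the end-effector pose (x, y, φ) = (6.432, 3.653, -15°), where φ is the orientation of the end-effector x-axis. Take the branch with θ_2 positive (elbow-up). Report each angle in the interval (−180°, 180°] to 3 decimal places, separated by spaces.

59.999 135.001 150.000

wrist centre = target − a_3·(cos φ, sin φ) = (-2.2613, 5.9824)
cos θ_2 = (40.9024−9²−7²)/(2·9·7) = -0.7071; θ_2 = 135.0014° (elbow-up)
β = atan2(5.9824,-2.2613) = 110.7066°; ψ = atan2(4.9496,4.0501) = 50.7076°
θ_1 = β − ψ = 59.9990°
θ_3 = φ − θ_1 − θ_2 = 149.9996° (wrapped to (-180°,180°])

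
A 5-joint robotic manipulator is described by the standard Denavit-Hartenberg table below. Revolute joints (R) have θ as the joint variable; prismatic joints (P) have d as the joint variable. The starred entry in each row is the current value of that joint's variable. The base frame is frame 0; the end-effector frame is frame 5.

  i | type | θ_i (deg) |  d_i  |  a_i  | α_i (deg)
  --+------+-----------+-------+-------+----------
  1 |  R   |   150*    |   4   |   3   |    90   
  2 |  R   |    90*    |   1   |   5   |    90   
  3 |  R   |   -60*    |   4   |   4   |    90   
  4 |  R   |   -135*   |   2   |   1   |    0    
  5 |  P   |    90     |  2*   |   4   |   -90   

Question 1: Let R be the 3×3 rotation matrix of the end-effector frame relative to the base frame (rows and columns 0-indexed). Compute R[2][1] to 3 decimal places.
0.866

End-effector y-axis (col 1 of R) = (0.2500,0.4330,0.8660)
R[2][1] = 0.8660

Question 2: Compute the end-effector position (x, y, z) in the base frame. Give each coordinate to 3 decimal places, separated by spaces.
after link 1: o_1 = (-2.5981, 1.5000, 4.0000)
after link 2: o_2 = (-2.0981, 2.3660, 9.0000)
after link 3: o_3 = (-7.2942, 1.3660, 11.0000)
after link 4: o_4 = (-6.8757, 0.6768, 8.9144)
after link 5: o_5 = (-6.1509, -3.7248, 8.5966)

-6.151 -3.725 8.597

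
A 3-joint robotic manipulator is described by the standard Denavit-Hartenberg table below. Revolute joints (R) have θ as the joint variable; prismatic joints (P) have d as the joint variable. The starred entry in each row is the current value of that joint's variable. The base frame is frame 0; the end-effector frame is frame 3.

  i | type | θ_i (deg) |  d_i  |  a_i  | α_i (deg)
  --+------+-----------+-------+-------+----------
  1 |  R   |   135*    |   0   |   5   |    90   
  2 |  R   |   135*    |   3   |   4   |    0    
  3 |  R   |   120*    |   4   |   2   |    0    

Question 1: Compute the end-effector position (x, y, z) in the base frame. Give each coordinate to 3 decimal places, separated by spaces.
after link 1: o_1 = (-3.5355, 3.5355, 0.0000)
after link 2: o_2 = (0.5858, 3.6569, 2.8284)
after link 3: o_3 = (3.7802, 6.1193, 0.8966)

3.780 6.119 0.897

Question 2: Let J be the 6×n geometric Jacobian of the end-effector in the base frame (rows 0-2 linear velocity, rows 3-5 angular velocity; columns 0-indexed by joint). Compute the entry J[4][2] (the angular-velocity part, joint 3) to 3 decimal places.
0.707

axis z_2 = (0.7071,0.7071,0.0000); lever o_n−o_2 = (3.1945,2.4624,-1.9319)
cross product → J_v[:, 2] = (-1.3660,1.3660,-0.5176)
J_ω[:, 2] = z_2
entry J[4][2] = 0.7071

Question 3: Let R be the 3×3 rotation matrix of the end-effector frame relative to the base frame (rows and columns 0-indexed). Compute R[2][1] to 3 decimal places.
-0.259

End-effector y-axis (col 1 of R) = (-0.6830,0.6830,-0.2588)
R[2][1] = -0.2588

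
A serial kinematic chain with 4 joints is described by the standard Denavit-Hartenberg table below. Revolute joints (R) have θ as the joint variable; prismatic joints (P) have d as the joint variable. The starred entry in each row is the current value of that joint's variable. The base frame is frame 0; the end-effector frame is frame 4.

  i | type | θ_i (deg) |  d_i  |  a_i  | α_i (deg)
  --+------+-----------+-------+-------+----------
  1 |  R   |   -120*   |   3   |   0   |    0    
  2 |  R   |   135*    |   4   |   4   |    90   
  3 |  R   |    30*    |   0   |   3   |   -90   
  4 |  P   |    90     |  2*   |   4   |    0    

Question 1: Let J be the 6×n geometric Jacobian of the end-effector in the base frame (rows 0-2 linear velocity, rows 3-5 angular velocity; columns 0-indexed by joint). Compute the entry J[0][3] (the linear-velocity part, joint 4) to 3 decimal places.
prismatic axis z_3 = (-0.4830,-0.1294,0.8660)
J_v[:, 3] = z_3; J_ω[:, 3] = (0,0,0)
entry J[0][3] = -0.4830

-0.483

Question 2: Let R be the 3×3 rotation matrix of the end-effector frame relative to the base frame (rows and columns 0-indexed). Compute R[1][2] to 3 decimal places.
-0.129

End-effector z-axis (col 2 of R) = (-0.4830,-0.1294,0.8660)
R[1][2] = -0.1294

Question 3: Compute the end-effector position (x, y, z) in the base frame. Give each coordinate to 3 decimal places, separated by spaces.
after link 1: o_1 = (0.0000, 0.0000, 3.0000)
after link 2: o_2 = (3.8637, 1.0353, 7.0000)
after link 3: o_3 = (6.3733, 1.7077, 8.5000)
after link 4: o_4 = (4.3721, 5.3126, 10.2321)

4.372 5.313 10.232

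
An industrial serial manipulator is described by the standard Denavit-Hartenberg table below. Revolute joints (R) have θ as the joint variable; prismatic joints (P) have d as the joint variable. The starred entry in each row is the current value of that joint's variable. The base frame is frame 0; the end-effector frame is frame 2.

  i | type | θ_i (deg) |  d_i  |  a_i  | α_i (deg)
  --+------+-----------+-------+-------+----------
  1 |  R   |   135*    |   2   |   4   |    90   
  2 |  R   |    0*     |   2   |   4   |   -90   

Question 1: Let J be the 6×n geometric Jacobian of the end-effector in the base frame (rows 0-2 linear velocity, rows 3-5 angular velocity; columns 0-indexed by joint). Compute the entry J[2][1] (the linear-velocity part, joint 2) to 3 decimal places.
4.000

axis z_1 = (0.7071,0.7071,0.0000); lever o_n−o_1 = (-1.4142,4.2426,0.0000)
cross product → J_v[:, 1] = (-0.0000,-0.0000,4.0000)
J_ω[:, 1] = z_1
entry J[2][1] = 4.0000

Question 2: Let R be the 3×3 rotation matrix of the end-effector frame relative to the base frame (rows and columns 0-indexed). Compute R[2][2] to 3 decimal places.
1.000

End-effector z-axis (col 2 of R) = (0.0000,0.0000,1.0000)
R[2][2] = 1.0000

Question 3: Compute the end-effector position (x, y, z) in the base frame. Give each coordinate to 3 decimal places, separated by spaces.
after link 1: o_1 = (-2.8284, 2.8284, 2.0000)
after link 2: o_2 = (-4.2426, 7.0711, 2.0000)

-4.243 7.071 2.000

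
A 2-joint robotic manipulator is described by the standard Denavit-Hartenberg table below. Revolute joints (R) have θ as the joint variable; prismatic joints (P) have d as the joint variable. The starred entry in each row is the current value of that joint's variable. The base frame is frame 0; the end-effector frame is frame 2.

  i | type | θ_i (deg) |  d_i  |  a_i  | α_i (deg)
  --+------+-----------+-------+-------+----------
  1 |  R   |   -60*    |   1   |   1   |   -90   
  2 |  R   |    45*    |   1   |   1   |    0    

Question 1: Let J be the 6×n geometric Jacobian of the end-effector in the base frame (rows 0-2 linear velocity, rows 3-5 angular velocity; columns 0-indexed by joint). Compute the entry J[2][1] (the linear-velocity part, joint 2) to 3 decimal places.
axis z_1 = (0.8660,0.5000,0.0000); lever o_n−o_1 = (1.2196,-0.1124,-0.7071)
cross product → J_v[:, 1] = (-0.3536,0.6124,-0.7071)
J_ω[:, 1] = z_1
entry J[2][1] = -0.7071

-0.707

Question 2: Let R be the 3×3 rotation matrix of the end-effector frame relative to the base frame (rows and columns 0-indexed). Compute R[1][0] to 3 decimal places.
End-effector x-axis (col 0 of R) = (0.3536,-0.6124,-0.7071)
R[1][0] = -0.6124

-0.612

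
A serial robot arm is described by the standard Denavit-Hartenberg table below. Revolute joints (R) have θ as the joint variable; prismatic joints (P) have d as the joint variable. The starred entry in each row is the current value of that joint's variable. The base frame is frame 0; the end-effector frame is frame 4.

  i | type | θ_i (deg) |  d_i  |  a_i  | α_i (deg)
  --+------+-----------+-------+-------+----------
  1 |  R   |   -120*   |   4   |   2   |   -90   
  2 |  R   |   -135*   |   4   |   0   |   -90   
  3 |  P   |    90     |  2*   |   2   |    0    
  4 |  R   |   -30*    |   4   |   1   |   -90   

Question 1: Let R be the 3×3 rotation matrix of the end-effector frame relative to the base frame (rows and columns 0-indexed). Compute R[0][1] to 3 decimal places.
0.354

End-effector y-axis (col 1 of R) = (0.3536,0.6124,-0.7071)
R[0][1] = 0.3536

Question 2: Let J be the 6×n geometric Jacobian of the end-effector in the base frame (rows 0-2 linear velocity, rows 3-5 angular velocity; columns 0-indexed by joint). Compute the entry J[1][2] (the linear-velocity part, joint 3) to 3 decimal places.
-0.612

prismatic axis z_2 = (-0.3536,-0.6124,0.7071)
J_v[:, 2] = z_2; J_ω[:, 2] = (0,0,0)
entry J[1][2] = -0.6124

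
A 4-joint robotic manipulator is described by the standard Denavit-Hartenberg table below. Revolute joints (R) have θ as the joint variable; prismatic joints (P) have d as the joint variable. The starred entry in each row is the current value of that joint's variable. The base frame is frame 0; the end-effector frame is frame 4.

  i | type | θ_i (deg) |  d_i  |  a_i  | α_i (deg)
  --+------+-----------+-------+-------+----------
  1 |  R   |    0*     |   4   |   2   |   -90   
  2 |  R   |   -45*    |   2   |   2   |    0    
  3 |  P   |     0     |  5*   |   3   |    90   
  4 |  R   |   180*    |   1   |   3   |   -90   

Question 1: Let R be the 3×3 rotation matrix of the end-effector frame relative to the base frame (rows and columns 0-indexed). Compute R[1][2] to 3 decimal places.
End-effector z-axis (col 2 of R) = (-0.0000,-1.0000,-0.0000)
R[1][2] = -1.0000

-1.000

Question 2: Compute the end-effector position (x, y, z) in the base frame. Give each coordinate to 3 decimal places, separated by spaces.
2.707 7.000 6.121

after link 1: o_1 = (2.0000, 0.0000, 4.0000)
after link 2: o_2 = (3.4142, 2.0000, 5.4142)
after link 3: o_3 = (5.5355, 7.0000, 7.5355)
after link 4: o_4 = (2.7071, 7.0000, 6.1213)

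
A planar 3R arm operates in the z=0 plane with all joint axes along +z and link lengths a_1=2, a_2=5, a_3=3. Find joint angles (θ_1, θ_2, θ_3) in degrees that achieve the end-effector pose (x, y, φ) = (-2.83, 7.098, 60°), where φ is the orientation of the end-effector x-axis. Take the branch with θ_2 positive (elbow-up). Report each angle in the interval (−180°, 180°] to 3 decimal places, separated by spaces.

wrist centre = target − a_3·(cos φ, sin φ) = (-4.3300, 4.4999)
cos θ_2 = (38.9982−2²−5²)/(2·2·5) = 0.4999; θ_2 = 60.0059° (elbow-up)
β = atan2(4.4999,-4.3300) = 133.8975°; ψ = atan2(4.3304,4.4996) = 43.9024°
θ_1 = β − ψ = 89.9951°
θ_3 = φ − θ_1 − θ_2 = -90.0010° (wrapped to (-180°,180°])

89.995 60.006 -90.001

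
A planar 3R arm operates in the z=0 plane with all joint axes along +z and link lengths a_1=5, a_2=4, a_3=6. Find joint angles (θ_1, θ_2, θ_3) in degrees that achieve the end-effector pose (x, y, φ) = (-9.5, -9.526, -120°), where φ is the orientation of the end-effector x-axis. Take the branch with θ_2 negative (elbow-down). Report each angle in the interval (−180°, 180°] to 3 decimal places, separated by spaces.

-120.000 -60.004 60.004

wrist centre = target − a_3·(cos φ, sin φ) = (-6.5000, -4.3298)
cos θ_2 = (60.9976−5²−4²)/(2·5·4) = 0.4999; θ_2 = -60.0040° (elbow-down)
β = atan2(-4.3298,-6.5000) = -146.3312°; ψ = atan2(-3.4642,6.9998) = -26.3312°
θ_1 = β − ψ = -120.0000°
θ_3 = φ − θ_1 − θ_2 = 60.0040° (wrapped to (-180°,180°])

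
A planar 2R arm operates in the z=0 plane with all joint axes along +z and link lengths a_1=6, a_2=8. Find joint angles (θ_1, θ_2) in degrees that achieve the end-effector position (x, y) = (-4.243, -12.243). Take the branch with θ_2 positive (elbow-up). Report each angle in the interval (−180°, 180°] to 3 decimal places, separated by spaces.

-134.995 44.990

cos θ_2 = (167.8941−6²−8²)/(2·6·8) = 0.7072; θ_2 = 44.9900° (elbow-up)
β = atan2(-12.2430,-4.2430) = -109.1145°; ψ = atan2(5.6559,11.6578) = 25.8806°
θ_1 = β − ψ = -134.9951°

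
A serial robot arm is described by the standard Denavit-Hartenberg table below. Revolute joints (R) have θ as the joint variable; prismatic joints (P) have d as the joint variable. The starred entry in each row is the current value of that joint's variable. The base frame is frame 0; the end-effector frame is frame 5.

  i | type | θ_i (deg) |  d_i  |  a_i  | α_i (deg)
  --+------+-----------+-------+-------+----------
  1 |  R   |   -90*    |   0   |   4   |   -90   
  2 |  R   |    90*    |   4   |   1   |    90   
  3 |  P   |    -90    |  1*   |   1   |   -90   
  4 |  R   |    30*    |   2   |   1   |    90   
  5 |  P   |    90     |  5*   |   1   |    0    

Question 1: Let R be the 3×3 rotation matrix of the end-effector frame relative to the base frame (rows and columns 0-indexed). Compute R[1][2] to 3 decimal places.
End-effector z-axis (col 2 of R) = (-0.5000,-0.8660,-0.0000)
R[1][2] = -0.8660

-0.866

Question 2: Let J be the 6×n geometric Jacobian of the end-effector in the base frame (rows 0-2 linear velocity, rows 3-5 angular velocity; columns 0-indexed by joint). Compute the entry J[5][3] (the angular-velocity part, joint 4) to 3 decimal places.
-1.000

axis z_3 = (0.0000,-0.0000,-1.0000); lever o_n−o_3 = (-3.3660,-3.8301,-3.0000)
cross product → J_v[:, 3] = (-3.8301,3.3660,-0.0000)
J_ω[:, 3] = z_3
entry J[5][3] = -1.0000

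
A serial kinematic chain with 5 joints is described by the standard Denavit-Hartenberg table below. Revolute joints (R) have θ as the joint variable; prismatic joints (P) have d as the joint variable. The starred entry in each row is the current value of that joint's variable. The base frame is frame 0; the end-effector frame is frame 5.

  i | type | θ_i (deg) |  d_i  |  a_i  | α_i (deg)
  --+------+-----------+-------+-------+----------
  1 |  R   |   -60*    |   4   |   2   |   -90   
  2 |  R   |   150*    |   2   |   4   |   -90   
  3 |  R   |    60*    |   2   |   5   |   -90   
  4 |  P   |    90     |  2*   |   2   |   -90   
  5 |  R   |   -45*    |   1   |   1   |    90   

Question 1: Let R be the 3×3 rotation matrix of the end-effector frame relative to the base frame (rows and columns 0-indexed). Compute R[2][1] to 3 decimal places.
0.250

End-effector y-axis (col 1 of R) = (0.9665,0.0580,0.2500)
R[2][1] = 0.2500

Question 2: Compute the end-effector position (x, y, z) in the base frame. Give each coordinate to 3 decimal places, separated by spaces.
-2.846 -0.705 1.560

after link 1: o_1 = (1.0000, -1.7321, 4.0000)
after link 2: o_2 = (1.0000, 2.2679, 2.0000)
after link 3: o_3 = (-4.3325, 2.8439, 2.4821)
after link 4: o_4 = (-3.9486, 0.1788, 1.6160)
after link 5: o_5 = (-2.8463, -0.7054, 1.5598)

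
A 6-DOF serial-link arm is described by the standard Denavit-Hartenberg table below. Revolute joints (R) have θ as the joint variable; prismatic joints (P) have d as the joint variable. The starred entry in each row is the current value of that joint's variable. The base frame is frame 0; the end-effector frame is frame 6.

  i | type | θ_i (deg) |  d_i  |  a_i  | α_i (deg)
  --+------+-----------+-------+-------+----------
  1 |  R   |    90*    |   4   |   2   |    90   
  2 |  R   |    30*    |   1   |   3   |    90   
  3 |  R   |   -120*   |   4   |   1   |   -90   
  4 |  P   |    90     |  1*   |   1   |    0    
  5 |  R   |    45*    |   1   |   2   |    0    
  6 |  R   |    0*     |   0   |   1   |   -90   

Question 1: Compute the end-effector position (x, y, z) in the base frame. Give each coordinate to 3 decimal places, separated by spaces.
0.971 7.023 5.885

after link 1: o_1 = (0.0000, 2.0000, 4.0000)
after link 2: o_2 = (1.0000, 4.5981, 5.5000)
after link 3: o_3 = (0.1340, 6.1651, 1.7859)
after link 4: o_4 = (-0.3660, 6.4151, 3.0849)
after link 5: o_5 = (0.3587, 7.0703, 5.0962)
after link 6: o_6 = (0.9711, 7.0230, 5.8854)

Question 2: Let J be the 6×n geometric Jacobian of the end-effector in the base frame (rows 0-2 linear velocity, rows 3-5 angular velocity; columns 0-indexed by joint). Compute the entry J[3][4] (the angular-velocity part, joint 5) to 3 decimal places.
axis z_4 = (-0.5000,0.7500,0.4330); lever o_n−o_4 = (1.3371,0.6079,2.8005)
cross product → J_v[:, 4] = (1.8371,1.9792,-1.3068)
J_ω[:, 4] = z_4
entry J[3][4] = -0.5000

-0.500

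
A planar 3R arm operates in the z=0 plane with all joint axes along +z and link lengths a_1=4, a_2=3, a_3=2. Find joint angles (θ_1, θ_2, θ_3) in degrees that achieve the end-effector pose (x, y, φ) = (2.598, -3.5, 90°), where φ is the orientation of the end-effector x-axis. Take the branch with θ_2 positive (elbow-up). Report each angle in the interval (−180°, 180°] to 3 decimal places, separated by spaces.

-90.001 60.001 120.000

wrist centre = target − a_3·(cos φ, sin φ) = (2.5980, -5.5000)
cos θ_2 = (36.9996−4²−3²)/(2·4·3) = 0.5000; θ_2 = 60.0011° (elbow-up)
β = atan2(-5.5000,2.5980) = -64.7157°; ψ = atan2(2.5981,5.5000) = 25.2854°
θ_1 = β − ψ = -90.0011°
θ_3 = φ − θ_1 − θ_2 = 120.0000° (wrapped to (-180°,180°])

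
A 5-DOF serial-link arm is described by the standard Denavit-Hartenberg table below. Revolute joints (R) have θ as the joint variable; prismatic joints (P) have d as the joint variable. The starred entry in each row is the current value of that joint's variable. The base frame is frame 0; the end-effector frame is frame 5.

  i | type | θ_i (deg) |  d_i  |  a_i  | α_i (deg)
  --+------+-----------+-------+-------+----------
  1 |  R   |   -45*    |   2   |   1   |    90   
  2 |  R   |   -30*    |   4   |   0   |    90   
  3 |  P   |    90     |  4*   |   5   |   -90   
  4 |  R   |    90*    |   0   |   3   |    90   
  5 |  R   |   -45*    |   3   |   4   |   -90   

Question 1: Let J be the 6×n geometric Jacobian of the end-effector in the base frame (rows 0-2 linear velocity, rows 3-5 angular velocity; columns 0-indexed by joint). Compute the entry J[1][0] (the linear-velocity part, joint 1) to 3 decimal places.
axis z_0 = ẑ; lever o_n−o_0 = (-5.3997,-11.5709,2.1693)
cross product → J_v[:, 0] = (11.5709,-5.3997,0.0000)
J_ω[:, 0] = z_0
entry J[1][0] = -5.3997

-5.400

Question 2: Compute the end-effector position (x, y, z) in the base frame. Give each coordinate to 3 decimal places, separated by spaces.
after link 1: o_1 = (0.7071, -0.7071, 2.0000)
after link 2: o_2 = (-2.1213, -3.5355, 2.0000)
after link 3: o_3 = (-7.0711, -5.6569, -1.4641)
after link 4: o_4 = (-6.0104, -6.7175, 1.1340)
after link 5: o_5 = (-5.3997, -11.5709, 2.1693)

-5.400 -11.571 2.169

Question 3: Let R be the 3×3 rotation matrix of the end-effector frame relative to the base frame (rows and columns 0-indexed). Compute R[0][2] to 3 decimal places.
End-effector z-axis (col 2 of R) = (-0.1830,0.1830,0.9659)
R[0][2] = -0.1830

-0.183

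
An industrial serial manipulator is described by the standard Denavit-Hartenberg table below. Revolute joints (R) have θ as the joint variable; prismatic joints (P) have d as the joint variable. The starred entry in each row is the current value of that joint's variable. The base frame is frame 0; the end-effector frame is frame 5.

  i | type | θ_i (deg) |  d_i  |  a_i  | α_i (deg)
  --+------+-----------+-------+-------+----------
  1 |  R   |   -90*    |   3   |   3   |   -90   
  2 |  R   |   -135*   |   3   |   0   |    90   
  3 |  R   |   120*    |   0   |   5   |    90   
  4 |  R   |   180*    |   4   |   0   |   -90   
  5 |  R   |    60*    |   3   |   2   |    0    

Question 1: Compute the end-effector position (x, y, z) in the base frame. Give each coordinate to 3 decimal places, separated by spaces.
after link 1: o_1 = (0.0000, -3.0000, 3.0000)
after link 2: o_2 = (3.0000, -3.0000, 3.0000)
after link 3: o_3 = (7.3301, -4.7678, 1.2322)
after link 4: o_4 = (9.3301, -2.3183, 3.6817)
after link 5: o_5 = (7.5981, -5.1467, 5.0959)

7.598 -5.147 5.096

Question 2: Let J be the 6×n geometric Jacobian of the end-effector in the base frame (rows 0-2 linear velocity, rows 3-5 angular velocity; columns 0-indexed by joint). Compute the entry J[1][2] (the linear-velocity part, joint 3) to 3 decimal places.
axis z_2 = (0.0000,0.7071,-0.7071); lever o_n−o_2 = (4.5981,-2.1467,2.0959)
cross product → J_v[:, 2] = (-0.0359,-3.2513,-3.2513)
J_ω[:, 2] = z_2
entry J[1][2] = -3.2513

-3.251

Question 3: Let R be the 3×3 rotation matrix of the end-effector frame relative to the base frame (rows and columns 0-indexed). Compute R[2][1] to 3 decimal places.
End-effector y-axis (col 1 of R) = (0.5000,-0.6124,-0.6124)
R[2][1] = -0.6124

-0.612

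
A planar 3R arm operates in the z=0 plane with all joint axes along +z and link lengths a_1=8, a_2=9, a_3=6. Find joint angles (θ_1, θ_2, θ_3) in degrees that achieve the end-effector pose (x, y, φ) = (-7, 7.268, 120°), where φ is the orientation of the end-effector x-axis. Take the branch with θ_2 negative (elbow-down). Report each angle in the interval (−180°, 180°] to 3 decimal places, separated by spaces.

-120.001 -150.000 30.001

wrist centre = target − a_3·(cos φ, sin φ) = (-4.0000, 2.0718)
cos θ_2 = (20.2926−8²−9²)/(2·8·9) = -0.8660; θ_2 = -149.9998° (elbow-down)
β = atan2(2.0718,-4.0000) = 152.6176°; ψ = atan2(-4.5000,0.2058) = -87.3817°
θ_1 = β − ψ = 239.9993°
θ_3 = φ − θ_1 − θ_2 = 30.0006° (wrapped to (-180°,180°])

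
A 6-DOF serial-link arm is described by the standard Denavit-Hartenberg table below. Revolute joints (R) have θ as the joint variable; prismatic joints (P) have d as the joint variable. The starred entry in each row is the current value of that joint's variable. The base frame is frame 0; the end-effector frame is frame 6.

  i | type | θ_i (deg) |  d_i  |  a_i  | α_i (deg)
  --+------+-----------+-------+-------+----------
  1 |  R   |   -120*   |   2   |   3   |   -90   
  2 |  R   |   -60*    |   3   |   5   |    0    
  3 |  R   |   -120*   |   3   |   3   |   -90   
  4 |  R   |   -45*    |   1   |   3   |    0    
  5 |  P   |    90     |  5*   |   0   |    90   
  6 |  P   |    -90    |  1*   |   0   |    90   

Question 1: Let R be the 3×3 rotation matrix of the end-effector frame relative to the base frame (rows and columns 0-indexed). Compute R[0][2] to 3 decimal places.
End-effector z-axis (col 2 of R) = (0.2588,-0.9659,-0.0000)
R[0][2] = 0.2588

0.259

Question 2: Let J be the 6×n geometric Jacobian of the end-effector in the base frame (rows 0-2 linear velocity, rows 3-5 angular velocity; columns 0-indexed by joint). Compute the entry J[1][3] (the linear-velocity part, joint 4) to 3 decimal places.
axis z_3 = (-0.0000,-0.0000,1.0000); lever o_n−o_3 = (3.8637,1.0353,6.0000)
cross product → J_v[:, 3] = (-1.0353,3.8637,0.0000)
J_ω[:, 3] = z_3
entry J[1][3] = 3.8637

3.864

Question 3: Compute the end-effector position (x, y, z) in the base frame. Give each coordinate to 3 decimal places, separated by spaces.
7.810 -4.130 12.330

after link 1: o_1 = (-1.5000, -2.5981, 2.0000)
after link 2: o_2 = (-0.1519, -6.2631, 6.3301)
after link 3: o_3 = (3.9462, -5.1651, 6.3301)
after link 4: o_4 = (6.8439, -4.3886, 7.3301)
after link 5: o_5 = (6.8439, -4.3886, 12.3301)
after link 6: o_6 = (7.8099, -4.1298, 12.3301)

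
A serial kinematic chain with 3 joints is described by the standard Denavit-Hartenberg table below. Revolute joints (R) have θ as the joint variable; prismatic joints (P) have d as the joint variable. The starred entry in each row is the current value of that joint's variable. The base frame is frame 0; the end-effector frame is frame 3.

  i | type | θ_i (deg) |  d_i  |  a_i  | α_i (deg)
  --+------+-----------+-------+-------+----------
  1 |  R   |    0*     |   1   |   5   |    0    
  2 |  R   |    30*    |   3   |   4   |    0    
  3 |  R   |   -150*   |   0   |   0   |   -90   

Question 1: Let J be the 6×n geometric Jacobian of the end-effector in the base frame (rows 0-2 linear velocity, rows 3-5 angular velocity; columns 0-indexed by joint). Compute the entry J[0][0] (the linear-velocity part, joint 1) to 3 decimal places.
axis z_0 = ẑ; lever o_n−o_0 = (8.4641,2.0000,4.0000)
cross product → J_v[:, 0] = (-2.0000,8.4641,0.0000)
J_ω[:, 0] = z_0
entry J[0][0] = -2.0000

-2.000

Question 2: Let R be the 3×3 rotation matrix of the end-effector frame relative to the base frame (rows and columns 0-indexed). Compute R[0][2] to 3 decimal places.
0.866

End-effector z-axis (col 2 of R) = (0.8660,-0.5000,0.0000)
R[0][2] = 0.8660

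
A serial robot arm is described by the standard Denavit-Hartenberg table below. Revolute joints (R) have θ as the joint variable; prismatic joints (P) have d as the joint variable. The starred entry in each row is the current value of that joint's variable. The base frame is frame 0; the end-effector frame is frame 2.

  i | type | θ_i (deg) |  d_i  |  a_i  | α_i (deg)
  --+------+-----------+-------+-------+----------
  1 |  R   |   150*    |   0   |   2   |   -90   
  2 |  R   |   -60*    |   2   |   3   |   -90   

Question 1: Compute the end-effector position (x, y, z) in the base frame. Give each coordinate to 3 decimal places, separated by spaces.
after link 1: o_1 = (-1.7321, 1.0000, 0.0000)
after link 2: o_2 = (-4.0311, 0.0179, 2.5981)

-4.031 0.018 2.598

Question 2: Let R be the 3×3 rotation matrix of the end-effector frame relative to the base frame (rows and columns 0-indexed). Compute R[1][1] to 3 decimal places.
0.866

End-effector y-axis (col 1 of R) = (0.5000,0.8660,-0.0000)
R[1][1] = 0.8660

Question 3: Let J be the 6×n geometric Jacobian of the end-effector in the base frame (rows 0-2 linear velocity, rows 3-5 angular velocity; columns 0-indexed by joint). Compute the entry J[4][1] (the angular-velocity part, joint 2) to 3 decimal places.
-0.866

axis z_1 = (-0.5000,-0.8660,0.0000); lever o_n−o_1 = (-2.2990,-0.9821,2.5981)
cross product → J_v[:, 1] = (-2.2500,1.2990,-1.5000)
J_ω[:, 1] = z_1
entry J[4][1] = -0.8660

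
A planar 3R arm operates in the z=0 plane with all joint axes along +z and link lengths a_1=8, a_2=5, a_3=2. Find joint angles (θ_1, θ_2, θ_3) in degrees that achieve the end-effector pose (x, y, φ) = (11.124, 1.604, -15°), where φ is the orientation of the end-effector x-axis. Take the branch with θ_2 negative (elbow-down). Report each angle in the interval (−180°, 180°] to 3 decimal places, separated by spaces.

wrist centre = target − a_3·(cos φ, sin φ) = (9.1921, 2.1216)
cos θ_2 = (88.9969−8²−5²)/(2·8·5) = -0.0000; θ_2 = -90.0022° (elbow-down)
β = atan2(2.1216,9.1921) = 12.9968°; ψ = atan2(-5.0000,7.9998) = -32.0060°
θ_1 = β − ψ = 45.0028°
θ_3 = φ − θ_1 − θ_2 = 29.9994° (wrapped to (-180°,180°])

45.003 -90.002 29.999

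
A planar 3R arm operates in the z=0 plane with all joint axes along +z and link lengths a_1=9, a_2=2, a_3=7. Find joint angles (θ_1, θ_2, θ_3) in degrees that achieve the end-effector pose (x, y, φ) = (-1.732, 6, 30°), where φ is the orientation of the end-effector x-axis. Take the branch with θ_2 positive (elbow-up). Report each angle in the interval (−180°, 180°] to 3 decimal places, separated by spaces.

wrist centre = target − a_3·(cos φ, sin φ) = (-7.7942, 2.5000)
cos θ_2 = (66.9992−9²−2²)/(2·9·2) = -0.5000; θ_2 = 120.0015° (elbow-up)
β = atan2(2.5000,-7.7942) = 162.2162°; ψ = atan2(1.7320,8.0000) = 12.2162°
θ_1 = β − ψ = 150.0000°
θ_3 = φ − θ_1 − θ_2 = 119.9985° (wrapped to (-180°,180°])

150.000 120.001 119.999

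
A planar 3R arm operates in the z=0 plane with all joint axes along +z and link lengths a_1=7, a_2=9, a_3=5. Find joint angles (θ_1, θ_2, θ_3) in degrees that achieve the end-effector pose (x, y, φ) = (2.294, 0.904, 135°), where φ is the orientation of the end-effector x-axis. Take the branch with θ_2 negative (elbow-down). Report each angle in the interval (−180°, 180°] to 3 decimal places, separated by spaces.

59.995 -134.997 -149.998

wrist centre = target − a_3·(cos φ, sin φ) = (5.8295, -2.6315)
cos θ_2 = (40.9084−7²−9²)/(2·7·9) = -0.7071; θ_2 = -134.9975° (elbow-down)
β = atan2(-2.6315,5.8295) = -24.2951°; ψ = atan2(-6.3642,0.6363) = -84.2904°
θ_1 = β − ψ = 59.9953°
θ_3 = φ − θ_1 − θ_2 = -149.9978° (wrapped to (-180°,180°])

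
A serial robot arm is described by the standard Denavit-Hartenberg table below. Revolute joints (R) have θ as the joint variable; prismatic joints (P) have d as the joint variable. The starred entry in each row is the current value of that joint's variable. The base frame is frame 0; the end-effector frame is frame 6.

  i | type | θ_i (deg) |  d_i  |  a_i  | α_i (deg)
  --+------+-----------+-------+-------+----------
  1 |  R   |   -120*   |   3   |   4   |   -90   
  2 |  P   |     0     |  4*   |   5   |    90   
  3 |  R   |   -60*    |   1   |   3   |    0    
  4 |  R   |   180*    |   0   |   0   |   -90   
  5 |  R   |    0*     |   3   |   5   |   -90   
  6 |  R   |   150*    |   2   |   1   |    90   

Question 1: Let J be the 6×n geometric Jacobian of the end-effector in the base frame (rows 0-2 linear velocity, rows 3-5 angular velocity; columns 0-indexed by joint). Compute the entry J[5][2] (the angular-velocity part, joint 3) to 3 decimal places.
1.000

axis z_2 = (0.0000,0.0000,1.0000); lever o_n−o_2 = (1.1340,2.5000,-1.0000)
cross product → J_v[:, 2] = (-2.5000,1.1340,0.0000)
J_ω[:, 2] = z_2
entry J[5][2] = 1.0000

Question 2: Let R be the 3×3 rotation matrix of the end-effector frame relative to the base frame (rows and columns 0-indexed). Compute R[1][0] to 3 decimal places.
End-effector x-axis (col 0 of R) = (-0.8660,-0.5000,-0.0000)
R[1][0] = -0.5000

-0.500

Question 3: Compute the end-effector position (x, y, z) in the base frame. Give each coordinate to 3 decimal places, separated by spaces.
0.098 -7.294 2.000

after link 1: o_1 = (-2.0000, -3.4641, 3.0000)
after link 2: o_2 = (-1.0359, -9.7942, 3.0000)
after link 3: o_3 = (-4.0359, -9.7942, 4.0000)
after link 4: o_4 = (-4.0359, -9.7942, 4.0000)
after link 5: o_5 = (0.9641, -6.7942, 4.0000)
after link 6: o_6 = (0.0981, -7.2942, 2.0000)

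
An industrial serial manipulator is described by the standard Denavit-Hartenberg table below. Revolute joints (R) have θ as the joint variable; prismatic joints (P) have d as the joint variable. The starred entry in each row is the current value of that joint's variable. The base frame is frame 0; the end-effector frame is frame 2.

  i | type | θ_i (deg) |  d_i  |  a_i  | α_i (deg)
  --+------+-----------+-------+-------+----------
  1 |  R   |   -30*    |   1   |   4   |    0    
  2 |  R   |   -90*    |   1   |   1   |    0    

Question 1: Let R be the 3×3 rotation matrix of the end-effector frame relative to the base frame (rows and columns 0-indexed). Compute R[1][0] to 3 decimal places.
-0.866

End-effector x-axis (col 0 of R) = (-0.5000,-0.8660,0.0000)
R[1][0] = -0.8660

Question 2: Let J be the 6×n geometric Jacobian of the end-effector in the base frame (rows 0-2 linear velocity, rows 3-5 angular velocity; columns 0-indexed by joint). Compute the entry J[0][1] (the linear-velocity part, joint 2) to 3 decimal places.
0.866

axis z_1 = (0.0000,0.0000,1.0000); lever o_n−o_1 = (-0.5000,-0.8660,1.0000)
cross product → J_v[:, 1] = (0.8660,-0.5000,0.0000)
J_ω[:, 1] = z_1
entry J[0][1] = 0.8660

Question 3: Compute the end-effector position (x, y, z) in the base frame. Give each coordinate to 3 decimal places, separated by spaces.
2.964 -2.866 2.000

after link 1: o_1 = (3.4641, -2.0000, 1.0000)
after link 2: o_2 = (2.9641, -2.8660, 2.0000)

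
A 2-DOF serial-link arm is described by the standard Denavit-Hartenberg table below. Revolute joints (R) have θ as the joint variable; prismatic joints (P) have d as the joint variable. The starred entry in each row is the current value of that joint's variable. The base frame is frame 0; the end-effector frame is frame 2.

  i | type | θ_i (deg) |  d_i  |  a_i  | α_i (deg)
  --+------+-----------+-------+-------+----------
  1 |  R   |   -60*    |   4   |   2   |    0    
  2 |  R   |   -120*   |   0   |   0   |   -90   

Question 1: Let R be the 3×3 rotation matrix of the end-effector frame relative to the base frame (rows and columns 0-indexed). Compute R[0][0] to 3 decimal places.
End-effector x-axis (col 0 of R) = (-1.0000,-0.0000,0.0000)
R[0][0] = -1.0000

-1.000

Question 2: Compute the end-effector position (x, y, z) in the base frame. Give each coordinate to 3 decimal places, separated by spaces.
after link 1: o_1 = (1.0000, -1.7321, 4.0000)
after link 2: o_2 = (1.0000, -1.7321, 4.0000)

1.000 -1.732 4.000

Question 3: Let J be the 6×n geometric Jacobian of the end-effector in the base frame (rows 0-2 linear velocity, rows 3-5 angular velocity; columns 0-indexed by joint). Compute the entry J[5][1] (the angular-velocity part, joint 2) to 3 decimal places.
axis z_1 = (0.0000,0.0000,1.0000); lever o_n−o_1 = (0.0000,0.0000,0.0000)
cross product → J_v[:, 1] = (0.0000,0.0000,0.0000)
J_ω[:, 1] = z_1
entry J[5][1] = 1.0000

1.000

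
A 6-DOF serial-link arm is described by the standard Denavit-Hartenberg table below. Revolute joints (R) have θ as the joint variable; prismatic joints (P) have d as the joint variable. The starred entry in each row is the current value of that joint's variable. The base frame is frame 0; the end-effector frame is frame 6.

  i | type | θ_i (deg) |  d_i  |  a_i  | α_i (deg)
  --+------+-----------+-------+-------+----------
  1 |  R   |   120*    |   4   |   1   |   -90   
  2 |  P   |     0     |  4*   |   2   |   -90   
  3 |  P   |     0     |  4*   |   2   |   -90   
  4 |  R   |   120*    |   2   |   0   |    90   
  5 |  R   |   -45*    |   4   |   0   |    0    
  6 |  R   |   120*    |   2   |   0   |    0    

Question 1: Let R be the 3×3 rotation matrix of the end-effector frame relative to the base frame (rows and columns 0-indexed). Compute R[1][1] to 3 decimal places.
0.548

End-effector y-axis (col 1 of R) = (-0.0173,0.5477,-0.8365)
R[1][1] = 0.5477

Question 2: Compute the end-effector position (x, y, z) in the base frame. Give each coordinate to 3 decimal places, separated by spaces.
-6.830 7.830 3.000

after link 1: o_1 = (-0.5000, 0.8660, 4.0000)
after link 2: o_2 = (-4.9641, 0.5981, 4.0000)
after link 3: o_3 = (-5.9641, 2.3301, 0.0000)
after link 4: o_4 = (-4.2321, 3.3301, -0.0000)
after link 5: o_5 = (-5.9641, 6.3301, 2.0000)
after link 6: o_6 = (-6.8301, 7.8301, 3.0000)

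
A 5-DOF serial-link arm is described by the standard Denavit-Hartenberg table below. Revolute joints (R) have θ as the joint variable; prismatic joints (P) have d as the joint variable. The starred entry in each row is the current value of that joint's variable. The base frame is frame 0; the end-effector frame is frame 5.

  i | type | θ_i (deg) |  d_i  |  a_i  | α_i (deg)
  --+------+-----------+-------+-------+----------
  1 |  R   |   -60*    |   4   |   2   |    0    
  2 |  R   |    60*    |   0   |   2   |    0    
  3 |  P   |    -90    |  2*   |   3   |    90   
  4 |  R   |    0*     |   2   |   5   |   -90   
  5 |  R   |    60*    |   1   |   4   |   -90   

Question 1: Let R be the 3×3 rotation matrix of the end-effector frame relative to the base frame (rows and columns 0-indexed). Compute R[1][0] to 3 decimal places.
-0.500

End-effector x-axis (col 0 of R) = (0.8660,-0.5000,0.0000)
R[1][0] = -0.5000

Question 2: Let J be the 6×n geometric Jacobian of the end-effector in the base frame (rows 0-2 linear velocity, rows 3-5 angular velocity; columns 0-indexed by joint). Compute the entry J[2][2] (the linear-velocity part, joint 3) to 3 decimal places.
prismatic axis z_2 = (0.0000,0.0000,1.0000)
J_v[:, 2] = z_2; J_ω[:, 2] = (0,0,0)
entry J[2][2] = 1.0000

1.000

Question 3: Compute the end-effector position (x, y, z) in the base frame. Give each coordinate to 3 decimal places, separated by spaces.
after link 1: o_1 = (1.0000, -1.7321, 4.0000)
after link 2: o_2 = (3.0000, -1.7321, 4.0000)
after link 3: o_3 = (3.0000, -4.7321, 6.0000)
after link 4: o_4 = (1.0000, -9.7321, 6.0000)
after link 5: o_5 = (4.4641, -11.7321, 7.0000)

4.464 -11.732 7.000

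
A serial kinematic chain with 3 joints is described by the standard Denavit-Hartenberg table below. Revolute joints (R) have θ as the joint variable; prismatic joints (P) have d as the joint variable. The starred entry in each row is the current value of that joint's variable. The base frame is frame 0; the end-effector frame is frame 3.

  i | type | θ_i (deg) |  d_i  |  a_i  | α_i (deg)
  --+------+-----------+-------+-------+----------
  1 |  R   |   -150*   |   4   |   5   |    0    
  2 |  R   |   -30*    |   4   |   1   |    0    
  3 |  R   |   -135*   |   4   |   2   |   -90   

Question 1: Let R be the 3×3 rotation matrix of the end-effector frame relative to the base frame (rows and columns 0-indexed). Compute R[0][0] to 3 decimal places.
End-effector x-axis (col 0 of R) = (0.7071,0.7071,0.0000)
R[0][0] = 0.7071

0.707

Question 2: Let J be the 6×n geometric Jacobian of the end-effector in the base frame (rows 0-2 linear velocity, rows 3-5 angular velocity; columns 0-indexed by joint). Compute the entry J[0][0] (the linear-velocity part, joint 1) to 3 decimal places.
1.086

axis z_0 = ẑ; lever o_n−o_0 = (-3.9159,-1.0858,12.0000)
cross product → J_v[:, 0] = (1.0858,-3.9159,0.0000)
J_ω[:, 0] = z_0
entry J[0][0] = 1.0858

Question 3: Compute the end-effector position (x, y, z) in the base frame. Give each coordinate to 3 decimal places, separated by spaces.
-3.916 -1.086 12.000

after link 1: o_1 = (-4.3301, -2.5000, 4.0000)
after link 2: o_2 = (-5.3301, -2.5000, 8.0000)
after link 3: o_3 = (-3.9159, -1.0858, 12.0000)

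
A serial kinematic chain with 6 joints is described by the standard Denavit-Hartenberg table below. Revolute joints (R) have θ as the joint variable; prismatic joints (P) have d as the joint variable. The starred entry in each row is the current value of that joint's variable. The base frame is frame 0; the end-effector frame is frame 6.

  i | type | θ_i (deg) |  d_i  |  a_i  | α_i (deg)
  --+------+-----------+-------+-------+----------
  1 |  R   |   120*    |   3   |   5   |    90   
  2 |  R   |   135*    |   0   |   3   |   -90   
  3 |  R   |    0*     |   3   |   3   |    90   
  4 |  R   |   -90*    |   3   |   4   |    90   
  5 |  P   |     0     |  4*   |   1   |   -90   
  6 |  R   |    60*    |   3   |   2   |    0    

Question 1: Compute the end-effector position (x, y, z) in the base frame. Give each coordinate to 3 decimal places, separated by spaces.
after link 1: o_1 = (-2.5000, 4.3301, 3.0000)
after link 2: o_2 = (-1.4393, 2.4930, 5.1213)
after link 3: o_3 = (0.6820, -1.1812, 5.1213)
after link 4: o_4 = (1.8658, 2.7683, 7.9497)
after link 5: o_5 = (0.0981, 5.8301, 5.8284)
after link 6: o_6 = (2.9550, 6.8818, 7.7603)

2.955 6.882 7.760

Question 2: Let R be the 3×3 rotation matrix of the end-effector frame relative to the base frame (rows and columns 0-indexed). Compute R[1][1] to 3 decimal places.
-0.837

End-effector y-axis (col 1 of R) = (0.4830,-0.8365,-0.2588)
R[1][1] = -0.8365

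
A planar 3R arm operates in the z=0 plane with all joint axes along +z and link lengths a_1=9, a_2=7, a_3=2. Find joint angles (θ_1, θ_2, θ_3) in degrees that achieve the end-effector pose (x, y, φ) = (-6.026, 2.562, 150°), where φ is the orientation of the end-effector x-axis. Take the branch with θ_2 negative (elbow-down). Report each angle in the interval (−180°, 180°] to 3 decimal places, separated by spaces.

-150.000 -150.003 90.003

wrist centre = target − a_3·(cos φ, sin φ) = (-4.2939, 1.5620)
cos θ_2 = (20.8778−9²−7²)/(2·9·7) = -0.8660; θ_2 = -150.0027° (elbow-down)
β = atan2(1.5620,-4.2939) = 160.0102°; ψ = atan2(-3.4997,2.9377) = -49.9899°
θ_1 = β − ψ = 210.0002°
θ_3 = φ − θ_1 − θ_2 = 90.0025° (wrapped to (-180°,180°])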